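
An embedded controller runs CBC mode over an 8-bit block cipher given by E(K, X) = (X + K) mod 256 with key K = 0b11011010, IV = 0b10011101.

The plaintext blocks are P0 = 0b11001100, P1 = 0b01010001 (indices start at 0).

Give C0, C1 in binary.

C0 = 0b00101011, C1 = 0b01010100

CBC encryption: C_i = E(K, P_i ⊕ C_{i−1}), with C_{−1} = IV.
C0: P0 ⊕ 0b10011101 = 0b01010001; E(K, 0b01010001) = 0b00101011.
C1: P1 ⊕ 0b00101011 = 0b01111010; E(K, 0b01111010) = 0b01010100.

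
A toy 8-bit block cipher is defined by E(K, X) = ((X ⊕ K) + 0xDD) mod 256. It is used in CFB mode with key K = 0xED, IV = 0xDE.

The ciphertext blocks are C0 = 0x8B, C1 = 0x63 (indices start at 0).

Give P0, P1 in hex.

P0 = 0x9B, P1 = 0x20

CFB decryption: P_i = C_i ⊕ E(K, C_{i−1}), with C_{−1} = IV.
P0: E(K, 0xDE) = 0x10; 0x8B ⊕ 0x10 = 0x9B.
P1: E(K, 0x8B) = 0x43; 0x63 ⊕ 0x43 = 0x20.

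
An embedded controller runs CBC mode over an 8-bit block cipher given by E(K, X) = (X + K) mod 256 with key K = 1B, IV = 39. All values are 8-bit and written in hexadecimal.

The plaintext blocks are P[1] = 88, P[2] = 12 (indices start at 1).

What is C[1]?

C[1] = CC

CBC encryption: C_i = E(K, P_i ⊕ C_{i−1}), with C_{0} = IV.
C[1]: P[1] ⊕ 39 = B1; E(K, B1) = CC.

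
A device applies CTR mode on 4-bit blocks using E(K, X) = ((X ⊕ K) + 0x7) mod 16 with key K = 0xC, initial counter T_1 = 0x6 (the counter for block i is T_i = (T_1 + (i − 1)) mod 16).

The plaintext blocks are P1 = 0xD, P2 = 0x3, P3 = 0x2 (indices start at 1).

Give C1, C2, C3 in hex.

CTR encryption: S_i = E(K, T_i) where T_i is the counter for block i; C_i = P_i ⊕ S_i.
C1: T = 0x6, S = E(K, T) = 0x1; 0xD ⊕ 0x1 = 0xC.
C2: T = 0x7, S = E(K, T) = 0x2; 0x3 ⊕ 0x2 = 0x1.
C3: T = 0x8, S = E(K, T) = 0xB; 0x2 ⊕ 0xB = 0x9.

C1 = 0xC, C2 = 0x1, C3 = 0x9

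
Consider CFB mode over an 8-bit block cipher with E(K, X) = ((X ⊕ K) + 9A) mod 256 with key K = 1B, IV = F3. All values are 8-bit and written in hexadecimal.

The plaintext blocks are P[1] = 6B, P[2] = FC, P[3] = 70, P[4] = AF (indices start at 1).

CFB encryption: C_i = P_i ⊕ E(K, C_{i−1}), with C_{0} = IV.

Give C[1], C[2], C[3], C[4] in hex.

C[1] = E9, C[2] = 70, C[3] = 75, C[4] = A7

C[1]: E(K, F3) = 82; 6B ⊕ 82 = E9.
C[2]: E(K, E9) = 8C; FC ⊕ 8C = 70.
C[3]: E(K, 70) = 05; 70 ⊕ 05 = 75.
C[4]: E(K, 75) = 08; AF ⊕ 08 = A7.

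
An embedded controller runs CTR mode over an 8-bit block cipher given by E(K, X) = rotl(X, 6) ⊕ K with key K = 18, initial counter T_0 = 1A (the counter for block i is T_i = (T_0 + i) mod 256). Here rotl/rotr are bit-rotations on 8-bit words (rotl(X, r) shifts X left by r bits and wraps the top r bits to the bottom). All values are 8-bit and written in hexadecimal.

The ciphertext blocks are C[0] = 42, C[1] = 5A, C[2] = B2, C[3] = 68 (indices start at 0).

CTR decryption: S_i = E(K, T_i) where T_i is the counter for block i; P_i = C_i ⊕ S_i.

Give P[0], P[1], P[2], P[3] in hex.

P[0] = DC, P[1] = 84, P[2] = AD, P[3] = 37

P[0]: T = 1A, S = E(K, T) = 9E; 42 ⊕ 9E = DC.
P[1]: T = 1B, S = E(K, T) = DE; 5A ⊕ DE = 84.
P[2]: T = 1C, S = E(K, T) = 1F; B2 ⊕ 1F = AD.
P[3]: T = 1D, S = E(K, T) = 5F; 68 ⊕ 5F = 37.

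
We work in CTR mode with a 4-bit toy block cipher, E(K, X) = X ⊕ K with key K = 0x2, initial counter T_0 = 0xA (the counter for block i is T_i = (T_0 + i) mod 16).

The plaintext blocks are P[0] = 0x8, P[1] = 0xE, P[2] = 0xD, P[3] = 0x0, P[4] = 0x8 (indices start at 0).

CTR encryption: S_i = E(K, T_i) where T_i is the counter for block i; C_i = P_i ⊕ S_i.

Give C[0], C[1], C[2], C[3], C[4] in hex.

C[0]: T = 0xA, S = E(K, T) = 0x8; 0x8 ⊕ 0x8 = 0x0.
C[1]: T = 0xB, S = E(K, T) = 0x9; 0xE ⊕ 0x9 = 0x7.
C[2]: T = 0xC, S = E(K, T) = 0xE; 0xD ⊕ 0xE = 0x3.
C[3]: T = 0xD, S = E(K, T) = 0xF; 0x0 ⊕ 0xF = 0xF.
C[4]: T = 0xE, S = E(K, T) = 0xC; 0x8 ⊕ 0xC = 0x4.

C[0] = 0x0, C[1] = 0x7, C[2] = 0x3, C[3] = 0xF, C[4] = 0x4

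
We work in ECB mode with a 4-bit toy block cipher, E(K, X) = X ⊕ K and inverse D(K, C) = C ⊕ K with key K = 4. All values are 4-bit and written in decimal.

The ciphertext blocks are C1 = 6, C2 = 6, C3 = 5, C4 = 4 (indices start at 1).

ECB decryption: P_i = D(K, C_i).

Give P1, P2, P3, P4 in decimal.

P1 = 2, P2 = 2, P3 = 1, P4 = 0

P1: D(K, 6) = 2.
P2: D(K, 6) = 2.
P3: D(K, 5) = 1.
P4: D(K, 4) = 0.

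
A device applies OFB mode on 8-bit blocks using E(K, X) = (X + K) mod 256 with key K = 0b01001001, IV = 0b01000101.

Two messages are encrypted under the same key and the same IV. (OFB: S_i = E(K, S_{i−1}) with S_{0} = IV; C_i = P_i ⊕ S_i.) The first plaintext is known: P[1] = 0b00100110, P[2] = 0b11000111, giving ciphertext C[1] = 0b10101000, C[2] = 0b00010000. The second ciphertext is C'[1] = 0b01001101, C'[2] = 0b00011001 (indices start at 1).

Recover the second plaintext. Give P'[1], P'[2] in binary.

In OFB with a reused IV, both messages share the same keystream S_i, so C_i ⊕ C'_i = P_i ⊕ P'_i and thus P'_i = P_i ⊕ C_i ⊕ C'_i.
P'[1]: 0b00100110 ⊕ 0b10101000 ⊕ 0b01001101 = 0b11000011.
P'[2]: 0b11000111 ⊕ 0b00010000 ⊕ 0b00011001 = 0b11001110.

P'[1] = 0b11000011, P'[2] = 0b11001110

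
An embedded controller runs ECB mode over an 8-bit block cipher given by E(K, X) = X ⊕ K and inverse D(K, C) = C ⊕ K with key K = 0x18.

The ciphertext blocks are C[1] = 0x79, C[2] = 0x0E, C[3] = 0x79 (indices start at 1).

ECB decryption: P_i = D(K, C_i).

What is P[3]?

P[3]: D(K, 0x79) = 0x61.

P[3] = 0x61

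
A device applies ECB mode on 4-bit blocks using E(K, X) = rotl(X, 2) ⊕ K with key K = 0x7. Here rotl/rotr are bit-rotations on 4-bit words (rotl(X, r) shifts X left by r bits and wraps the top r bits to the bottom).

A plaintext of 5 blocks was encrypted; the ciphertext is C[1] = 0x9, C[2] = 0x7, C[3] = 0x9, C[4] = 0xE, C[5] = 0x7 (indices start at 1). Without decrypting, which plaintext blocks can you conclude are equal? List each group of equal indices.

P[1] = P[3]; P[2] = P[5]

ECB encrypts each block independently with the same key, so equal ciphertext blocks imply equal plaintext blocks.
C[1] = C[3] = 0x9, so P[1] = P[3].
C[2] = C[5] = 0x7, so P[2] = P[5].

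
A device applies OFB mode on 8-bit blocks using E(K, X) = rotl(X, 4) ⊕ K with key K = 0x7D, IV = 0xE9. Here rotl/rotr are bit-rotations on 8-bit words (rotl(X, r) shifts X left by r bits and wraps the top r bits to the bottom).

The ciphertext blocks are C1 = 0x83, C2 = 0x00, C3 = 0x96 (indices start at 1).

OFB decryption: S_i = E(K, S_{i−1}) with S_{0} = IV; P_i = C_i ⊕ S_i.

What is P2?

P1: S = E(K, 0xE9) = 0xE3; 0x83 ⊕ 0xE3 = 0x60.
P2: S = E(K, 0xE3) = 0x43; 0x00 ⊕ 0x43 = 0x43.

P2 = 0x43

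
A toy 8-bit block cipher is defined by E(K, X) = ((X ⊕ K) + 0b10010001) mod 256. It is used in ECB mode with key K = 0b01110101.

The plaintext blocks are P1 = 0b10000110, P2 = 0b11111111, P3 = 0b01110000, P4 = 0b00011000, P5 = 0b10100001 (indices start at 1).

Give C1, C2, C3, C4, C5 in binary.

C1 = 0b10000100, C2 = 0b00011011, C3 = 0b10010110, C4 = 0b11111110, C5 = 0b01100101

ECB encryption: C_i = E(K, P_i).
C1: E(K, 0b10000110) = 0b10000100.
C2: E(K, 0b11111111) = 0b00011011.
C3: E(K, 0b01110000) = 0b10010110.
C4: E(K, 0b00011000) = 0b11111110.
C5: E(K, 0b10100001) = 0b01100101.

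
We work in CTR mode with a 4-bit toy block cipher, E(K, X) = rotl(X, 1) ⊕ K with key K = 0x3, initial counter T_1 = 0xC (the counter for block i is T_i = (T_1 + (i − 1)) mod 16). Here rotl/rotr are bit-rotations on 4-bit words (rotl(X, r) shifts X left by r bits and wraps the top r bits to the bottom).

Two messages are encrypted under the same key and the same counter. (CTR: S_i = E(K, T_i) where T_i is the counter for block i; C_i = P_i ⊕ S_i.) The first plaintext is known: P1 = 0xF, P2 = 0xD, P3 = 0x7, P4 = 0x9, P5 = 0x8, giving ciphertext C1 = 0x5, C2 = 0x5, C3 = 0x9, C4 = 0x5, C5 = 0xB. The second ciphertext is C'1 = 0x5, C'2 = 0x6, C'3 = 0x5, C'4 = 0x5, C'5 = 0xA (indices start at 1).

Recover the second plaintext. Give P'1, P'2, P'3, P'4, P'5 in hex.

In CTR with a reused counter, both messages share the same keystream S_i, so C_i ⊕ C'_i = P_i ⊕ P'_i and thus P'_i = P_i ⊕ C_i ⊕ C'_i.
P'1: 0xF ⊕ 0x5 ⊕ 0x5 = 0xF.
P'2: 0xD ⊕ 0x5 ⊕ 0x6 = 0xE.
P'3: 0x7 ⊕ 0x9 ⊕ 0x5 = 0xB.
P'4: 0x9 ⊕ 0x5 ⊕ 0x5 = 0x9.
P'5: 0x8 ⊕ 0xB ⊕ 0xA = 0x9.

P'1 = 0xF, P'2 = 0xE, P'3 = 0xB, P'4 = 0x9, P'5 = 0x9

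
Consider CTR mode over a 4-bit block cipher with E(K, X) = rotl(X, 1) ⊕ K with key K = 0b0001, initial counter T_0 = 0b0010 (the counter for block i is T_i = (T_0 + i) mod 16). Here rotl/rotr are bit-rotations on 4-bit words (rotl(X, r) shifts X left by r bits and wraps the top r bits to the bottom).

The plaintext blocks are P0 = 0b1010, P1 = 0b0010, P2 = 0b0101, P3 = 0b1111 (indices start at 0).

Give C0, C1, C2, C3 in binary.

C0 = 0b1111, C1 = 0b0101, C2 = 0b1100, C3 = 0b0100

CTR encryption: S_i = E(K, T_i) where T_i is the counter for block i; C_i = P_i ⊕ S_i.
C0: T = 0b0010, S = E(K, T) = 0b0101; 0b1010 ⊕ 0b0101 = 0b1111.
C1: T = 0b0011, S = E(K, T) = 0b0111; 0b0010 ⊕ 0b0111 = 0b0101.
C2: T = 0b0100, S = E(K, T) = 0b1001; 0b0101 ⊕ 0b1001 = 0b1100.
C3: T = 0b0101, S = E(K, T) = 0b1011; 0b1111 ⊕ 0b1011 = 0b0100.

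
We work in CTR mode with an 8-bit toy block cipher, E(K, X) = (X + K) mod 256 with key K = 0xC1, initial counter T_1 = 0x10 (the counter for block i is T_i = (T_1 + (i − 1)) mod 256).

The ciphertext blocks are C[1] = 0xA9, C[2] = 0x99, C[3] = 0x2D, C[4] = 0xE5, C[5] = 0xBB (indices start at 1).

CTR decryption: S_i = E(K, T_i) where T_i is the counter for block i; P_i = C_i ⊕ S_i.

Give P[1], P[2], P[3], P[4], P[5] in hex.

P[1]: T = 0x10, S = E(K, T) = 0xD1; 0xA9 ⊕ 0xD1 = 0x78.
P[2]: T = 0x11, S = E(K, T) = 0xD2; 0x99 ⊕ 0xD2 = 0x4B.
P[3]: T = 0x12, S = E(K, T) = 0xD3; 0x2D ⊕ 0xD3 = 0xFE.
P[4]: T = 0x13, S = E(K, T) = 0xD4; 0xE5 ⊕ 0xD4 = 0x31.
P[5]: T = 0x14, S = E(K, T) = 0xD5; 0xBB ⊕ 0xD5 = 0x6E.

P[1] = 0x78, P[2] = 0x4B, P[3] = 0xFE, P[4] = 0x31, P[5] = 0x6E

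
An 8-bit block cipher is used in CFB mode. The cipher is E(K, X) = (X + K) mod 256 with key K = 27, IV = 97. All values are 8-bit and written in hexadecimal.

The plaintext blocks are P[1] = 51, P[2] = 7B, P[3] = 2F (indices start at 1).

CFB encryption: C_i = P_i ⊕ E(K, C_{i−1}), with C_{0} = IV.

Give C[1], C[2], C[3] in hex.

C[1] = EF, C[2] = 6D, C[3] = BB

C[1]: E(K, 97) = BE; 51 ⊕ BE = EF.
C[2]: E(K, EF) = 16; 7B ⊕ 16 = 6D.
C[3]: E(K, 6D) = 94; 2F ⊕ 94 = BB.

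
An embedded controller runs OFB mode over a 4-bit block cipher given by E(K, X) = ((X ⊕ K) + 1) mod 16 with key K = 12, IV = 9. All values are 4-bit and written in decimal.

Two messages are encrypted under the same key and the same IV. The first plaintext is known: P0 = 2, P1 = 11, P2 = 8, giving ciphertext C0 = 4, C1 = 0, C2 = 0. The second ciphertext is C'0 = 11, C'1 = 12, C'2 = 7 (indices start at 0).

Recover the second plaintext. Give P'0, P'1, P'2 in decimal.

In OFB with a reused IV, both messages share the same keystream S_i, so C_i ⊕ C'_i = P_i ⊕ P'_i and thus P'_i = P_i ⊕ C_i ⊕ C'_i.
P'0: 2 ⊕ 4 ⊕ 11 = 13.
P'1: 11 ⊕ 0 ⊕ 12 = 7.
P'2: 8 ⊕ 0 ⊕ 7 = 15.

P'0 = 13, P'1 = 7, P'2 = 15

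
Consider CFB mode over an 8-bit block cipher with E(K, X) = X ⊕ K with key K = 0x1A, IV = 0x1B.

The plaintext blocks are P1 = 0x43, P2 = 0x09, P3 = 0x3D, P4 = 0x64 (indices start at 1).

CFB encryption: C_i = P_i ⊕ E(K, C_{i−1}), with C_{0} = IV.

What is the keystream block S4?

C1: E(K, 0x1B) = 0x01; 0x43 ⊕ 0x01 = 0x42.
C2: E(K, 0x42) = 0x58; 0x09 ⊕ 0x58 = 0x51.
C3: E(K, 0x51) = 0x4B; 0x3D ⊕ 0x4B = 0x76.
C4: E(K, 0x76) = 0x6C; 0x64 ⊕ 0x6C = 0x08.
So S4 = 0x6C.

0x6C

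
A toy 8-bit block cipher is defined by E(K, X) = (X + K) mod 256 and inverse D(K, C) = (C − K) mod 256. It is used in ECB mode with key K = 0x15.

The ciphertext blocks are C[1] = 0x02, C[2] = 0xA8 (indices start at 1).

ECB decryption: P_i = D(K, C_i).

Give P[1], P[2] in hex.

P[1]: D(K, 0x02) = 0xED.
P[2]: D(K, 0xA8) = 0x93.

P[1] = 0xED, P[2] = 0x93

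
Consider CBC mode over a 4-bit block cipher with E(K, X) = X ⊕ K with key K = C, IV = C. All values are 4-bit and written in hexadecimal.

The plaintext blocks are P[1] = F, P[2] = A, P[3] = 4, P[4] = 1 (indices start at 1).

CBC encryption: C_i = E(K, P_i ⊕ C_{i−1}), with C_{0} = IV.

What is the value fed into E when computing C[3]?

D

C[1]: P[1] ⊕ C = 3; E(K, 3) = F.
C[2]: P[2] ⊕ F = 5; E(K, 5) = 9.
C[3]: P[3] ⊕ 9 = D; E(K, D) = 1.
So the input to E for block [3] is D.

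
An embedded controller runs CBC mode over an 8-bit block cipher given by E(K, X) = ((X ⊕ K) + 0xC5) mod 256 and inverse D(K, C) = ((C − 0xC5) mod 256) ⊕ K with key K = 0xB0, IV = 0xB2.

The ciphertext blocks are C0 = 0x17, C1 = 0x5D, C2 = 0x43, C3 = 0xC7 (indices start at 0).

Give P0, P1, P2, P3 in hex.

P0 = 0x50, P1 = 0x3F, P2 = 0x93, P3 = 0xF1

CBC decryption: P_i = D(K, C_i) ⊕ C_{i−1}, with C_{−1} = IV.
P0: D(K, 0x17) = 0xE2; 0xE2 ⊕ 0xB2 = 0x50.
P1: D(K, 0x5D) = 0x28; 0x28 ⊕ 0x17 = 0x3F.
P2: D(K, 0x43) = 0xCE; 0xCE ⊕ 0x5D = 0x93.
P3: D(K, 0xC7) = 0xB2; 0xB2 ⊕ 0x43 = 0xF1.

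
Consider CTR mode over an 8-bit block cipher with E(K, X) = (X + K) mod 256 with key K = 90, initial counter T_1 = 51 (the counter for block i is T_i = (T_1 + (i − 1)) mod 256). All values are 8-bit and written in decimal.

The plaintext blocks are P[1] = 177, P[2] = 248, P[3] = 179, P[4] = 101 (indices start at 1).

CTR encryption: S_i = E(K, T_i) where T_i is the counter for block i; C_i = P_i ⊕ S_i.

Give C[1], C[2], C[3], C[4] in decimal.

C[1]: T = 51, S = E(K, T) = 141; 177 ⊕ 141 = 60.
C[2]: T = 52, S = E(K, T) = 142; 248 ⊕ 142 = 118.
C[3]: T = 53, S = E(K, T) = 143; 179 ⊕ 143 = 60.
C[4]: T = 54, S = E(K, T) = 144; 101 ⊕ 144 = 245.

C[1] = 60, C[2] = 118, C[3] = 60, C[4] = 245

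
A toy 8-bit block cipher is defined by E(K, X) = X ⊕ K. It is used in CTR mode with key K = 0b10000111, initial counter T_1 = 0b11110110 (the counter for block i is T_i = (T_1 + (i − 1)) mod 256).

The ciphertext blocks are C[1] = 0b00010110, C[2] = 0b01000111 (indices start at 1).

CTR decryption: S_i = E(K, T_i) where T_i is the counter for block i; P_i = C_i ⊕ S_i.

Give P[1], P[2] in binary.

P[1]: T = 0b11110110, S = E(K, T) = 0b01110001; 0b00010110 ⊕ 0b01110001 = 0b01100111.
P[2]: T = 0b11110111, S = E(K, T) = 0b01110000; 0b01000111 ⊕ 0b01110000 = 0b00110111.

P[1] = 0b01100111, P[2] = 0b00110111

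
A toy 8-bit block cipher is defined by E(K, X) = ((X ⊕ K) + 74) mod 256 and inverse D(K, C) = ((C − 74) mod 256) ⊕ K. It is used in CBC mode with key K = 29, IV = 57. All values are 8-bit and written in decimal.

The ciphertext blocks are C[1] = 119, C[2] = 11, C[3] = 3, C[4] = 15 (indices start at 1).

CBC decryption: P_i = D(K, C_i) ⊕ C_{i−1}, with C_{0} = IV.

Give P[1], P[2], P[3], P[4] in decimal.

P[1] = 9, P[2] = 171, P[3] = 175, P[4] = 219

P[1]: D(K, 119) = 48; 48 ⊕ 57 = 9.
P[2]: D(K, 11) = 220; 220 ⊕ 119 = 171.
P[3]: D(K, 3) = 164; 164 ⊕ 11 = 175.
P[4]: D(K, 15) = 216; 216 ⊕ 3 = 219.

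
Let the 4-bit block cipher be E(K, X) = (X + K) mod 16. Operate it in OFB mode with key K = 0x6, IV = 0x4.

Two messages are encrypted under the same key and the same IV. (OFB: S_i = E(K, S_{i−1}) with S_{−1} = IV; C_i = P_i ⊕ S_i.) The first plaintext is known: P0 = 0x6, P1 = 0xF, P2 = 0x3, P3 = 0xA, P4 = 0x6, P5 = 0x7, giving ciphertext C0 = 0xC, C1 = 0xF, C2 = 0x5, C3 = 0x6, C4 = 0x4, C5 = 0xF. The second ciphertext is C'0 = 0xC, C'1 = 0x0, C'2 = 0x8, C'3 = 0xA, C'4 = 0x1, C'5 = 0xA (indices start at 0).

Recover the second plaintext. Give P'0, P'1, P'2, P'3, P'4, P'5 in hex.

P'0 = 0x6, P'1 = 0x0, P'2 = 0xE, P'3 = 0x6, P'4 = 0x3, P'5 = 0x2

In OFB with a reused IV, both messages share the same keystream S_i, so C_i ⊕ C'_i = P_i ⊕ P'_i and thus P'_i = P_i ⊕ C_i ⊕ C'_i.
P'0: 0x6 ⊕ 0xC ⊕ 0xC = 0x6.
P'1: 0xF ⊕ 0xF ⊕ 0x0 = 0x0.
P'2: 0x3 ⊕ 0x5 ⊕ 0x8 = 0xE.
P'3: 0xA ⊕ 0x6 ⊕ 0xA = 0x6.
P'4: 0x6 ⊕ 0x4 ⊕ 0x1 = 0x3.
P'5: 0x7 ⊕ 0xF ⊕ 0xA = 0x2.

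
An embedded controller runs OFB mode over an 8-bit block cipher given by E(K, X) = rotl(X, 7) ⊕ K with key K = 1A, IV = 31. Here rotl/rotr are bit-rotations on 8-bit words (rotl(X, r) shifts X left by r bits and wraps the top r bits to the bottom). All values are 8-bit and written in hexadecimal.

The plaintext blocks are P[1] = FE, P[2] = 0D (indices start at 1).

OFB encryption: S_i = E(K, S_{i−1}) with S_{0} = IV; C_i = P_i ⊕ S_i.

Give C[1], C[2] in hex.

C[1] = 7C, C[2] = 56

C[1]: S = E(K, 31) = 82; FE ⊕ 82 = 7C.
C[2]: S = E(K, 82) = 5B; 0D ⊕ 5B = 56.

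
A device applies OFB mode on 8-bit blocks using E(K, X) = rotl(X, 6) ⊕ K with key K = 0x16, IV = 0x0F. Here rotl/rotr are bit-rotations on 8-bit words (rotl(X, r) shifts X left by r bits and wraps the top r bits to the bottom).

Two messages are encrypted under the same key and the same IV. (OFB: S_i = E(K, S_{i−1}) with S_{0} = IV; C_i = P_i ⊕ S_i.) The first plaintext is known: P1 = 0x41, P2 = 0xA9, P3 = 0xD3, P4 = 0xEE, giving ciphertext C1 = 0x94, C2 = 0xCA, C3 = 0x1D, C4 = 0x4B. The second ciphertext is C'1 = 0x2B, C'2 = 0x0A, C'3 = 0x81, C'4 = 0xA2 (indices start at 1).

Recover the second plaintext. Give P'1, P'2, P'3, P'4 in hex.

In OFB with a reused IV, both messages share the same keystream S_i, so C_i ⊕ C'_i = P_i ⊕ P'_i and thus P'_i = P_i ⊕ C_i ⊕ C'_i.
P'1: 0x41 ⊕ 0x94 ⊕ 0x2B = 0xFE.
P'2: 0xA9 ⊕ 0xCA ⊕ 0x0A = 0x69.
P'3: 0xD3 ⊕ 0x1D ⊕ 0x81 = 0x4F.
P'4: 0xEE ⊕ 0x4B ⊕ 0xA2 = 0x07.

P'1 = 0xFE, P'2 = 0x69, P'3 = 0x4F, P'4 = 0x07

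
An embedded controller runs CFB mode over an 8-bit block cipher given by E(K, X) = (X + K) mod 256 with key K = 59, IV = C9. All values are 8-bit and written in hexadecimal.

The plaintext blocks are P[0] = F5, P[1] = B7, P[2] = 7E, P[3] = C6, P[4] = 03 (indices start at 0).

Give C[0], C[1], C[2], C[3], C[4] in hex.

C[0] = D7, C[1] = 87, C[2] = 9E, C[3] = 31, C[4] = 89

CFB encryption: C_i = P_i ⊕ E(K, C_{i−1}), with C_{−1} = IV.
C[0]: E(K, C9) = 22; F5 ⊕ 22 = D7.
C[1]: E(K, D7) = 30; B7 ⊕ 30 = 87.
C[2]: E(K, 87) = E0; 7E ⊕ E0 = 9E.
C[3]: E(K, 9E) = F7; C6 ⊕ F7 = 31.
C[4]: E(K, 31) = 8A; 03 ⊕ 8A = 89.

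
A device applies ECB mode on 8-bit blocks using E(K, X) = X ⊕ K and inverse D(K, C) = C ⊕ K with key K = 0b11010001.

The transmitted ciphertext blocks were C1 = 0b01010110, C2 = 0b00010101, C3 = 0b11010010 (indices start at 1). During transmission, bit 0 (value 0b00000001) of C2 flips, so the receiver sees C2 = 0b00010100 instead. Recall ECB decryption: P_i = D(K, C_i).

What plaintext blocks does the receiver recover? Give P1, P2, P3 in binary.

P1 = 0b10000111, P2 = 0b11000101, P3 = 0b00000011

Only C2 changed, to 0b00010100. In ECB, a change in C_i affects only P_i. Decrypting the received ciphertext:
P1: D(K, 0b01010110) = 0b10000111.
P2: D(K, 0b00010100) = 0b11000101.
P3: D(K, 0b11010010) = 0b00000011.
Blocks that differ from the original plaintext: P2.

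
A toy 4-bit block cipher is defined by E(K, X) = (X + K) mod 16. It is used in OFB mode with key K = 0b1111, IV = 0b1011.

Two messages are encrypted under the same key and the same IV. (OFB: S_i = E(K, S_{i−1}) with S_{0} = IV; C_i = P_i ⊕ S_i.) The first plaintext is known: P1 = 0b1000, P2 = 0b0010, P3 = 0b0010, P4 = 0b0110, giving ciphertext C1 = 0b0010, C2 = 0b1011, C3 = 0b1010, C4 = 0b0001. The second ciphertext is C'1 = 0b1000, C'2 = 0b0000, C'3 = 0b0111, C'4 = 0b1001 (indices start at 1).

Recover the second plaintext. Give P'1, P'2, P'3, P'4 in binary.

In OFB with a reused IV, both messages share the same keystream S_i, so C_i ⊕ C'_i = P_i ⊕ P'_i and thus P'_i = P_i ⊕ C_i ⊕ C'_i.
P'1: 0b1000 ⊕ 0b0010 ⊕ 0b1000 = 0b0010.
P'2: 0b0010 ⊕ 0b1011 ⊕ 0b0000 = 0b1001.
P'3: 0b0010 ⊕ 0b1010 ⊕ 0b0111 = 0b1111.
P'4: 0b0110 ⊕ 0b0001 ⊕ 0b1001 = 0b1110.

P'1 = 0b0010, P'2 = 0b1001, P'3 = 0b1111, P'4 = 0b1110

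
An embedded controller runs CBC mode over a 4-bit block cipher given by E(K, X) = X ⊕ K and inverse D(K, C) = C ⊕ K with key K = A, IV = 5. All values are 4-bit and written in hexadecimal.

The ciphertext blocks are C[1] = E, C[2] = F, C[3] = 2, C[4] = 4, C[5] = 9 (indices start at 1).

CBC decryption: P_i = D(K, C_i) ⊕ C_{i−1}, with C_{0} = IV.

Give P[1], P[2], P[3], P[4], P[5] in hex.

P[1]: D(K, E) = 4; 4 ⊕ 5 = 1.
P[2]: D(K, F) = 5; 5 ⊕ E = B.
P[3]: D(K, 2) = 8; 8 ⊕ F = 7.
P[4]: D(K, 4) = E; E ⊕ 2 = C.
P[5]: D(K, 9) = 3; 3 ⊕ 4 = 7.

P[1] = 1, P[2] = B, P[3] = 7, P[4] = C, P[5] = 7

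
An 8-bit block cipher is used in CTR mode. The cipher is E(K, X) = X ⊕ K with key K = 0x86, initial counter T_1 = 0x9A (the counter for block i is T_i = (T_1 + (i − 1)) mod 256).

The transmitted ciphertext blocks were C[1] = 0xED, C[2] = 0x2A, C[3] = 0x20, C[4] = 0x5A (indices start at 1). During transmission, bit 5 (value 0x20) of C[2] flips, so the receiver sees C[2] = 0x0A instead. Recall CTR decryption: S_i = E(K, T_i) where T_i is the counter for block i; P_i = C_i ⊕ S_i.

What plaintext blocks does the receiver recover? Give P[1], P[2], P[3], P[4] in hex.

Only C[2] changed, to 0x0A. In CTR, a change in C_i flips the same bit in P_i only; the keystream is unaffected. Decrypting the received ciphertext:
P[1]: T = 0x9A, S = E(K, T) = 0x1C; 0xED ⊕ 0x1C = 0xF1.
P[2]: T = 0x9B, S = E(K, T) = 0x1D; 0x0A ⊕ 0x1D = 0x17.
P[3]: T = 0x9C, S = E(K, T) = 0x1A; 0x20 ⊕ 0x1A = 0x3A.
P[4]: T = 0x9D, S = E(K, T) = 0x1B; 0x5A ⊕ 0x1B = 0x41.
Blocks that differ from the original plaintext: P[2].

P[1] = 0xF1, P[2] = 0x17, P[3] = 0x3A, P[4] = 0x41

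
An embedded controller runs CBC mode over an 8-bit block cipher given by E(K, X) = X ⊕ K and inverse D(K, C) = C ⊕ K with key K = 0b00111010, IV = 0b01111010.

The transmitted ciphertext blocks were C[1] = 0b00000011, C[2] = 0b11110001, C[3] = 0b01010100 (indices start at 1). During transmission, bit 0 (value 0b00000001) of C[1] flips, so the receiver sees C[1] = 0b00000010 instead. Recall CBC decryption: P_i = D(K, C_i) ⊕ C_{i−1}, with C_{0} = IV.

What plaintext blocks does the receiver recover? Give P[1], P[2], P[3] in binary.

P[1] = 0b01000010, P[2] = 0b11001001, P[3] = 0b10011111

Only C[1] changed, to 0b00000010. In CBC, a change in C_i garbles P_i and flips the same bit in P_{i+1}. Decrypting the received ciphertext:
P[1]: D(K, 0b00000010) = 0b00111000; 0b00111000 ⊕ 0b01111010 = 0b01000010.
P[2]: D(K, 0b11110001) = 0b11001011; 0b11001011 ⊕ 0b00000010 = 0b11001001.
P[3]: D(K, 0b01010100) = 0b01101110; 0b01101110 ⊕ 0b11110001 = 0b10011111.
Blocks that differ from the original plaintext: P[1], P[2].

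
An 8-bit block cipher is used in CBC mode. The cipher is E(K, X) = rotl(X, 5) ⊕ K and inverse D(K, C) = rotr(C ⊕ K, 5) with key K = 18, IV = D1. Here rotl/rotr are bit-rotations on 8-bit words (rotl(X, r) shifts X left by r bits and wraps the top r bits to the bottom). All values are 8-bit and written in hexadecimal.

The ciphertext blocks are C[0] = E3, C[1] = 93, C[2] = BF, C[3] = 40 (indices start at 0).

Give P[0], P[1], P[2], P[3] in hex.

CBC decryption: P_i = D(K, C_i) ⊕ C_{i−1}, with C_{−1} = IV.
P[0]: D(K, E3) = DF; DF ⊕ D1 = 0E.
P[1]: D(K, 93) = 5C; 5C ⊕ E3 = BF.
P[2]: D(K, BF) = 3D; 3D ⊕ 93 = AE.
P[3]: D(K, 40) = C2; C2 ⊕ BF = 7D.

P[0] = 0E, P[1] = BF, P[2] = AE, P[3] = 7D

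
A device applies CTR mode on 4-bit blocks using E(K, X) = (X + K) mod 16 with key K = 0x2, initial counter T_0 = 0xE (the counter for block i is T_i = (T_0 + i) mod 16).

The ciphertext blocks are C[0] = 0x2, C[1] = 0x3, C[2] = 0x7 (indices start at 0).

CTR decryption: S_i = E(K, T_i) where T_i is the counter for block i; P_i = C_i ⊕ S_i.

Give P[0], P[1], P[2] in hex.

P[0] = 0x2, P[1] = 0x2, P[2] = 0x5

P[0]: T = 0xE, S = E(K, T) = 0x0; 0x2 ⊕ 0x0 = 0x2.
P[1]: T = 0xF, S = E(K, T) = 0x1; 0x3 ⊕ 0x1 = 0x2.
P[2]: T = 0x0, S = E(K, T) = 0x2; 0x7 ⊕ 0x2 = 0x5.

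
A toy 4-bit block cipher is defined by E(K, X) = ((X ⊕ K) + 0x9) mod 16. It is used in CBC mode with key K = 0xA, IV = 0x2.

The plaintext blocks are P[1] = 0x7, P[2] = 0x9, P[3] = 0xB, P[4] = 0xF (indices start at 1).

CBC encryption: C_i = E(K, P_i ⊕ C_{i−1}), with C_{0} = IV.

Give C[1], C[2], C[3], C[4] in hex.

C[1]: P[1] ⊕ 0x2 = 0x5; E(K, 0x5) = 0x8.
C[2]: P[2] ⊕ 0x8 = 0x1; E(K, 0x1) = 0x4.
C[3]: P[3] ⊕ 0x4 = 0xF; E(K, 0xF) = 0xE.
C[4]: P[4] ⊕ 0xE = 0x1; E(K, 0x1) = 0x4.

C[1] = 0x8, C[2] = 0x4, C[3] = 0xE, C[4] = 0x4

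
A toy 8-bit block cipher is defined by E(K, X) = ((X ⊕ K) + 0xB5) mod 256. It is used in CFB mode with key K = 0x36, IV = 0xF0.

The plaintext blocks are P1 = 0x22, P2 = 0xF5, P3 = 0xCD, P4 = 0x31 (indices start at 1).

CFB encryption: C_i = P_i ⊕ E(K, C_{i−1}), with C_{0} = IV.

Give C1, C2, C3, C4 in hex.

C1 = 0x59, C2 = 0xD1, C3 = 0x51, C4 = 0x2D

C1: E(K, 0xF0) = 0x7B; 0x22 ⊕ 0x7B = 0x59.
C2: E(K, 0x59) = 0x24; 0xF5 ⊕ 0x24 = 0xD1.
C3: E(K, 0xD1) = 0x9C; 0xCD ⊕ 0x9C = 0x51.
C4: E(K, 0x51) = 0x1C; 0x31 ⊕ 0x1C = 0x2D.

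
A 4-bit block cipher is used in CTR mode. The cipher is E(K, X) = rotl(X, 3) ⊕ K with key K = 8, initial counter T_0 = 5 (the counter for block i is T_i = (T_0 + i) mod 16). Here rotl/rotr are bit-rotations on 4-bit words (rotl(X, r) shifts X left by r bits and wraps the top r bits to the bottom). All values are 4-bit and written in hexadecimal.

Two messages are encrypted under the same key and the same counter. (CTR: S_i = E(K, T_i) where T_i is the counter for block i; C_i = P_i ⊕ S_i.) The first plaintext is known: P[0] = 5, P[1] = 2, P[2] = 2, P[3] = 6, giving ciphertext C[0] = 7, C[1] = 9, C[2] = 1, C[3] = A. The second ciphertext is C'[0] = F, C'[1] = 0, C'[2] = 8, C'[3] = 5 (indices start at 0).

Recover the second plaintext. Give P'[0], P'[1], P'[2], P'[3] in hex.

In CTR with a reused counter, both messages share the same keystream S_i, so C_i ⊕ C'_i = P_i ⊕ P'_i and thus P'_i = P_i ⊕ C_i ⊕ C'_i.
P'[0]: 5 ⊕ 7 ⊕ F = D.
P'[1]: 2 ⊕ 9 ⊕ 0 = B.
P'[2]: 2 ⊕ 1 ⊕ 8 = B.
P'[3]: 6 ⊕ A ⊕ 5 = 9.

P'[0] = D, P'[1] = B, P'[2] = B, P'[3] = 9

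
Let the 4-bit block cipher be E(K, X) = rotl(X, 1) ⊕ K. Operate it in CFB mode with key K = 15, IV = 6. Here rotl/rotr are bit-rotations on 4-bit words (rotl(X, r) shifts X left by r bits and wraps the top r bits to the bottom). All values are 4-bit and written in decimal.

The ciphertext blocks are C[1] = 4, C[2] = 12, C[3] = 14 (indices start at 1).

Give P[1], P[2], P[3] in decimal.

CFB decryption: P_i = C_i ⊕ E(K, C_{i−1}), with C_{0} = IV.
P[1]: E(K, 6) = 3; 4 ⊕ 3 = 7.
P[2]: E(K, 4) = 7; 12 ⊕ 7 = 11.
P[3]: E(K, 12) = 6; 14 ⊕ 6 = 8.

P[1] = 7, P[2] = 11, P[3] = 8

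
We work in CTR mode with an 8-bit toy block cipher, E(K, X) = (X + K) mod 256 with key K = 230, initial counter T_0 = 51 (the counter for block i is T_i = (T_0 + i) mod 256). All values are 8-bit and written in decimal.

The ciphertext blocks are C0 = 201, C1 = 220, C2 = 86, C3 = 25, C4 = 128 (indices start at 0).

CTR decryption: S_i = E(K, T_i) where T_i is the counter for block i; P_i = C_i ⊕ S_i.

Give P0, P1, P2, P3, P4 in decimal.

P0: T = 51, S = E(K, T) = 25; 201 ⊕ 25 = 208.
P1: T = 52, S = E(K, T) = 26; 220 ⊕ 26 = 198.
P2: T = 53, S = E(K, T) = 27; 86 ⊕ 27 = 77.
P3: T = 54, S = E(K, T) = 28; 25 ⊕ 28 = 5.
P4: T = 55, S = E(K, T) = 29; 128 ⊕ 29 = 157.

P0 = 208, P1 = 198, P2 = 77, P3 = 5, P4 = 157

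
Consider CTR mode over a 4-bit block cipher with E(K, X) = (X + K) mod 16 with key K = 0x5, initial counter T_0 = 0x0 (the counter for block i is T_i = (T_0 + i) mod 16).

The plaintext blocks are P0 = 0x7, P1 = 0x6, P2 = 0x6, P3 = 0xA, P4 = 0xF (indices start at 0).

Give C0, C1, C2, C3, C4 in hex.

C0 = 0x2, C1 = 0x0, C2 = 0x1, C3 = 0x2, C4 = 0x6

CTR encryption: S_i = E(K, T_i) where T_i is the counter for block i; C_i = P_i ⊕ S_i.
C0: T = 0x0, S = E(K, T) = 0x5; 0x7 ⊕ 0x5 = 0x2.
C1: T = 0x1, S = E(K, T) = 0x6; 0x6 ⊕ 0x6 = 0x0.
C2: T = 0x2, S = E(K, T) = 0x7; 0x6 ⊕ 0x7 = 0x1.
C3: T = 0x3, S = E(K, T) = 0x8; 0xA ⊕ 0x8 = 0x2.
C4: T = 0x4, S = E(K, T) = 0x9; 0xF ⊕ 0x9 = 0x6.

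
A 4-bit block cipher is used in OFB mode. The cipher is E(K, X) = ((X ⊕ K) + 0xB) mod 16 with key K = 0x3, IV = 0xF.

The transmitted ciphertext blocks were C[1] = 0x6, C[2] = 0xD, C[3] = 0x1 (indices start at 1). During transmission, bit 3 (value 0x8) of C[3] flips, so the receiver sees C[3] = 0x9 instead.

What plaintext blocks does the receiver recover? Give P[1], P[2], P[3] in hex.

P[1] = 0x1, P[2] = 0x2, P[3] = 0xE

OFB decryption: S_i = E(K, S_{i−1}) with S_{0} = IV; P_i = C_i ⊕ S_i.
Only C[3] changed, to 0x9. In OFB, a change in C_i flips the same bit in P_i only; the keystream is unaffected. Decrypting the received ciphertext:
P[1]: S = E(K, 0xF) = 0x7; 0x6 ⊕ 0x7 = 0x1.
P[2]: S = E(K, 0x7) = 0xF; 0xD ⊕ 0xF = 0x2.
P[3]: S = E(K, 0xF) = 0x7; 0x9 ⊕ 0x7 = 0xE.
Blocks that differ from the original plaintext: P[3].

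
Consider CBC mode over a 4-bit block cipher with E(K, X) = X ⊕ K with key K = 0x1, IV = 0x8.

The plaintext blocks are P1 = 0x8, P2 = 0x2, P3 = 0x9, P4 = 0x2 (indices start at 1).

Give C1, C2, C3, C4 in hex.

CBC encryption: C_i = E(K, P_i ⊕ C_{i−1}), with C_{0} = IV.
C1: P1 ⊕ 0x8 = 0x0; E(K, 0x0) = 0x1.
C2: P2 ⊕ 0x1 = 0x3; E(K, 0x3) = 0x2.
C3: P3 ⊕ 0x2 = 0xB; E(K, 0xB) = 0xA.
C4: P4 ⊕ 0xA = 0x8; E(K, 0x8) = 0x9.

C1 = 0x1, C2 = 0x2, C3 = 0xA, C4 = 0x9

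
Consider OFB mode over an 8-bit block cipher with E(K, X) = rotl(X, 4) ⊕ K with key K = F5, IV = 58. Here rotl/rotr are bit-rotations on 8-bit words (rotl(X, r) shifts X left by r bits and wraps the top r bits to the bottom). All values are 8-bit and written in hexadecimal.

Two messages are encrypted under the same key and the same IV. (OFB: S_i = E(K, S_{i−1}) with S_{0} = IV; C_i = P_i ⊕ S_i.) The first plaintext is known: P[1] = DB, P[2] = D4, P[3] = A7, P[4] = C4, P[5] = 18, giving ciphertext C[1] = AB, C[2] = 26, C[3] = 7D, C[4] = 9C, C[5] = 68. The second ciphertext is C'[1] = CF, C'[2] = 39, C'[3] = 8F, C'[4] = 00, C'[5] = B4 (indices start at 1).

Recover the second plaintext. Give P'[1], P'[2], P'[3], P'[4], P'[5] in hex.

In OFB with a reused IV, both messages share the same keystream S_i, so C_i ⊕ C'_i = P_i ⊕ P'_i and thus P'_i = P_i ⊕ C_i ⊕ C'_i.
P'[1]: DB ⊕ AB ⊕ CF = BF.
P'[2]: D4 ⊕ 26 ⊕ 39 = CB.
P'[3]: A7 ⊕ 7D ⊕ 8F = 55.
P'[4]: C4 ⊕ 9C ⊕ 00 = 58.
P'[5]: 18 ⊕ 68 ⊕ B4 = C4.

P'[1] = BF, P'[2] = CB, P'[3] = 55, P'[4] = 58, P'[5] = C4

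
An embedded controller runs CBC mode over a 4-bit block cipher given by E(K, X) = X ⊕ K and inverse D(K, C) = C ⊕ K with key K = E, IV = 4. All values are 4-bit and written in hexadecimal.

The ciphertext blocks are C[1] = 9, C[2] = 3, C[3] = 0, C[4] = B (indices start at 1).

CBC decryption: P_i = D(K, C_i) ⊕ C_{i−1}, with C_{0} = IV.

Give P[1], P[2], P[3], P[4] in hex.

P[1]: D(K, 9) = 7; 7 ⊕ 4 = 3.
P[2]: D(K, 3) = D; D ⊕ 9 = 4.
P[3]: D(K, 0) = E; E ⊕ 3 = D.
P[4]: D(K, B) = 5; 5 ⊕ 0 = 5.

P[1] = 3, P[2] = 4, P[3] = D, P[4] = 5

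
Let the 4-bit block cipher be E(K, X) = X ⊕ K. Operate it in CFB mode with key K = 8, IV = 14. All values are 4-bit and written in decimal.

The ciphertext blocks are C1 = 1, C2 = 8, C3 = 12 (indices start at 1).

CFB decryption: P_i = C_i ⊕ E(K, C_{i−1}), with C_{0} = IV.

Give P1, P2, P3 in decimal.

P1: E(K, 14) = 6; 1 ⊕ 6 = 7.
P2: E(K, 1) = 9; 8 ⊕ 9 = 1.
P3: E(K, 8) = 0; 12 ⊕ 0 = 12.

P1 = 7, P2 = 1, P3 = 12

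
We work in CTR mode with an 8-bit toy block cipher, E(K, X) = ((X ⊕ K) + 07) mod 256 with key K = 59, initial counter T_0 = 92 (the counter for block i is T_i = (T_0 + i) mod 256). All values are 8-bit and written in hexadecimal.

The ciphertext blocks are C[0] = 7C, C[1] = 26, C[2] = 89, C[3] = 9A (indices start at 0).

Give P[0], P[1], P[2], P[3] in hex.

CTR decryption: S_i = E(K, T_i) where T_i is the counter for block i; P_i = C_i ⊕ S_i.
P[0]: T = 92, S = E(K, T) = D2; 7C ⊕ D2 = AE.
P[1]: T = 93, S = E(K, T) = D1; 26 ⊕ D1 = F7.
P[2]: T = 94, S = E(K, T) = D4; 89 ⊕ D4 = 5D.
P[3]: T = 95, S = E(K, T) = D3; 9A ⊕ D3 = 49.

P[0] = AE, P[1] = F7, P[2] = 5D, P[3] = 49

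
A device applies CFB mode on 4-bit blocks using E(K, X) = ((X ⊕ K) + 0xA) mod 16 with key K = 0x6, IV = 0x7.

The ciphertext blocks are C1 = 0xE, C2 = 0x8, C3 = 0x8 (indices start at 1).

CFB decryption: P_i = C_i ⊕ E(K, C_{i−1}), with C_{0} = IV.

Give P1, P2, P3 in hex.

P1 = 0x5, P2 = 0xA, P3 = 0x0

P1: E(K, 0x7) = 0xB; 0xE ⊕ 0xB = 0x5.
P2: E(K, 0xE) = 0x2; 0x8 ⊕ 0x2 = 0xA.
P3: E(K, 0x8) = 0x8; 0x8 ⊕ 0x8 = 0x0.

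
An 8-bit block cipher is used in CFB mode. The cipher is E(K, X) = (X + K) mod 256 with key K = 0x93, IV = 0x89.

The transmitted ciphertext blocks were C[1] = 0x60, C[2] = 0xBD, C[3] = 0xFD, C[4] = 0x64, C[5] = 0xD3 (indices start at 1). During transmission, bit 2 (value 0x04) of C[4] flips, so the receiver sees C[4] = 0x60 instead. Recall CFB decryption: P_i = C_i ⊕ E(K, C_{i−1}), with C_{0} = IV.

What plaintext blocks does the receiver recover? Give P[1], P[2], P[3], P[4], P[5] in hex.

P[1] = 0x7C, P[2] = 0x4E, P[3] = 0xAD, P[4] = 0xF0, P[5] = 0x20

Only C[4] changed, to 0x60. In CFB, a change in C_i flips the same bit in P_i and garbles P_{i+1}. Decrypting the received ciphertext:
P[1]: E(K, 0x89) = 0x1C; 0x60 ⊕ 0x1C = 0x7C.
P[2]: E(K, 0x60) = 0xF3; 0xBD ⊕ 0xF3 = 0x4E.
P[3]: E(K, 0xBD) = 0x50; 0xFD ⊕ 0x50 = 0xAD.
P[4]: E(K, 0xFD) = 0x90; 0x60 ⊕ 0x90 = 0xF0.
P[5]: E(K, 0x60) = 0xF3; 0xD3 ⊕ 0xF3 = 0x20.
Blocks that differ from the original plaintext: P[4], P[5].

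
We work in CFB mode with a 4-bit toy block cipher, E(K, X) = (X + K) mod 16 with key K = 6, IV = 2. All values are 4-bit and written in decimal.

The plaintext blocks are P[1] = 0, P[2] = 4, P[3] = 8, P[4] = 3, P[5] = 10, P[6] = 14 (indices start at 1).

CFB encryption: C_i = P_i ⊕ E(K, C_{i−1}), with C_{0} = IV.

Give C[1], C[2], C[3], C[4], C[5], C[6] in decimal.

C[1] = 8, C[2] = 10, C[3] = 8, C[4] = 13, C[5] = 9, C[6] = 1

C[1]: E(K, 2) = 8; 0 ⊕ 8 = 8.
C[2]: E(K, 8) = 14; 4 ⊕ 14 = 10.
C[3]: E(K, 10) = 0; 8 ⊕ 0 = 8.
C[4]: E(K, 8) = 14; 3 ⊕ 14 = 13.
C[5]: E(K, 13) = 3; 10 ⊕ 3 = 9.
C[6]: E(K, 9) = 15; 14 ⊕ 15 = 1.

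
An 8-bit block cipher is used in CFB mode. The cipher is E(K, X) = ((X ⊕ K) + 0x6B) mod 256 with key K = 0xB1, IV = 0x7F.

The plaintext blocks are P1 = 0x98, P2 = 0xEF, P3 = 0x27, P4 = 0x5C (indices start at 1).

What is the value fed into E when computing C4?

CFB encryption: C_i = P_i ⊕ E(K, C_{i−1}), with C_{0} = IV.
C1: E(K, 0x7F) = 0x39; 0x98 ⊕ 0x39 = 0xA1.
C2: E(K, 0xA1) = 0x7B; 0xEF ⊕ 0x7B = 0x94.
C3: E(K, 0x94) = 0x90; 0x27 ⊕ 0x90 = 0xB7.
C4: E(K, 0xB7) = 0x71; 0x5C ⊕ 0x71 = 0x2D.
So the input to E for block 4 is 0xB7.

0xB7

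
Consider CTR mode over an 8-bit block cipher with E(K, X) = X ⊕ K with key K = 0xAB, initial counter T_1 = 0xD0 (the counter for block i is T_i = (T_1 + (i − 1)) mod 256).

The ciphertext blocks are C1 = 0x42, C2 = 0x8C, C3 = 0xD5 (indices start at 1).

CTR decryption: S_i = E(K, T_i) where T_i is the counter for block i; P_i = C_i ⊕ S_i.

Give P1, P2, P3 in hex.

P1: T = 0xD0, S = E(K, T) = 0x7B; 0x42 ⊕ 0x7B = 0x39.
P2: T = 0xD1, S = E(K, T) = 0x7A; 0x8C ⊕ 0x7A = 0xF6.
P3: T = 0xD2, S = E(K, T) = 0x79; 0xD5 ⊕ 0x79 = 0xAC.

P1 = 0x39, P2 = 0xF6, P3 = 0xAC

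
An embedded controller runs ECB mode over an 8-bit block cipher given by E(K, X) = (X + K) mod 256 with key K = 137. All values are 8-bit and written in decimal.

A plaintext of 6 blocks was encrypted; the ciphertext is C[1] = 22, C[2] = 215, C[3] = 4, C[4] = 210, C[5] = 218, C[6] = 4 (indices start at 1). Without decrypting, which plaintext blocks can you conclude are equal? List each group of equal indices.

P[3] = P[6]

ECB encrypts each block independently with the same key, so equal ciphertext blocks imply equal plaintext blocks.
C[3] = C[6] = 4, so P[3] = P[6].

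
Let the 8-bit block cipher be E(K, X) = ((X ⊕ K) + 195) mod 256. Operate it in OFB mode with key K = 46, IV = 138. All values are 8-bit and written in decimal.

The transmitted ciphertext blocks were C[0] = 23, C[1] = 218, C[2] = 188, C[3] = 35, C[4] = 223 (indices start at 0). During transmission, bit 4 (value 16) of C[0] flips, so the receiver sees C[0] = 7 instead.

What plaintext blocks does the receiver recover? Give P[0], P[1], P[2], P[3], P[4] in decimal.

P[0] = 96, P[1] = 214, P[2] = 89, P[3] = 173, P[4] = 188

OFB decryption: S_i = E(K, S_{i−1}) with S_{−1} = IV; P_i = C_i ⊕ S_i.
Only C[0] changed, to 7. In OFB, a change in C_i flips the same bit in P_i only; the keystream is unaffected. Decrypting the received ciphertext:
P[0]: S = E(K, 138) = 103; 7 ⊕ 103 = 96.
P[1]: S = E(K, 103) = 12; 218 ⊕ 12 = 214.
P[2]: S = E(K, 12) = 229; 188 ⊕ 229 = 89.
P[3]: S = E(K, 229) = 142; 35 ⊕ 142 = 173.
P[4]: S = E(K, 142) = 99; 223 ⊕ 99 = 188.
Blocks that differ from the original plaintext: P[0].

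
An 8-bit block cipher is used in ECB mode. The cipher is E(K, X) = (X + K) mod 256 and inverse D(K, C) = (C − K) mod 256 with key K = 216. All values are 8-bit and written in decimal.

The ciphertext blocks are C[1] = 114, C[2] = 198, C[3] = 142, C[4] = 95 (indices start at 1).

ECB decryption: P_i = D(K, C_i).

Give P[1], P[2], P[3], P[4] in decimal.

P[1]: D(K, 114) = 154.
P[2]: D(K, 198) = 238.
P[3]: D(K, 142) = 182.
P[4]: D(K, 95) = 135.

P[1] = 154, P[2] = 238, P[3] = 182, P[4] = 135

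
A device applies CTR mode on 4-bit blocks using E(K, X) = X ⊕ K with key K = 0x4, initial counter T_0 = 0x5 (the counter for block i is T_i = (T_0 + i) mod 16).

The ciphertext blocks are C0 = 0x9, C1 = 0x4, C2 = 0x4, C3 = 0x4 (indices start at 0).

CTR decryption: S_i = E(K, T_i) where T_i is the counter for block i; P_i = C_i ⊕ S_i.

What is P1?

P1: T = 0x6, S = E(K, T) = 0x2; 0x4 ⊕ 0x2 = 0x6.

P1 = 0x6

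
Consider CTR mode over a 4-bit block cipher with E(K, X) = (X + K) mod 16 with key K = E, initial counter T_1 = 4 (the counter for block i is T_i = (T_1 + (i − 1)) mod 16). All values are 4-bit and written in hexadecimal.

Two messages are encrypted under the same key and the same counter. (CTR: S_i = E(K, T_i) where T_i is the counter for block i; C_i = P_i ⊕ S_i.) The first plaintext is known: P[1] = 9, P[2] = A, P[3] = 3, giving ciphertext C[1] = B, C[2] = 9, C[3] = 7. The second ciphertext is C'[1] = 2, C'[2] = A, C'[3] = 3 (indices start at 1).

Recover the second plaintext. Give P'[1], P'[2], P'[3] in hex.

In CTR with a reused counter, both messages share the same keystream S_i, so C_i ⊕ C'_i = P_i ⊕ P'_i and thus P'_i = P_i ⊕ C_i ⊕ C'_i.
P'[1]: 9 ⊕ B ⊕ 2 = 0.
P'[2]: A ⊕ 9 ⊕ A = 9.
P'[3]: 3 ⊕ 7 ⊕ 3 = 7.

P'[1] = 0, P'[2] = 9, P'[3] = 7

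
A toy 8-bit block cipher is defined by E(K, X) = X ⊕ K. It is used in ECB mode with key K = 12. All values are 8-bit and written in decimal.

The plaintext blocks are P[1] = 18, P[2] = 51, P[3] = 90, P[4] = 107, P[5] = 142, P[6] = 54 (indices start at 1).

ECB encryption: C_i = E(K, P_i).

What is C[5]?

C[5]: E(K, 142) = 130.

C[5] = 130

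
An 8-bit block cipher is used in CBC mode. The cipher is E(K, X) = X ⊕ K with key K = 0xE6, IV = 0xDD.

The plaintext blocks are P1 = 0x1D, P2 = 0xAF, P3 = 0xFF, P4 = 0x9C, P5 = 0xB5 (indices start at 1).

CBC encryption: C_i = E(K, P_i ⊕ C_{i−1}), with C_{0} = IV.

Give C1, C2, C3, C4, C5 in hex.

C1 = 0x26, C2 = 0x6F, C3 = 0x76, C4 = 0x0C, C5 = 0x5F

C1: P1 ⊕ 0xDD = 0xC0; E(K, 0xC0) = 0x26.
C2: P2 ⊕ 0x26 = 0x89; E(K, 0x89) = 0x6F.
C3: P3 ⊕ 0x6F = 0x90; E(K, 0x90) = 0x76.
C4: P4 ⊕ 0x76 = 0xEA; E(K, 0xEA) = 0x0C.
C5: P5 ⊕ 0x0C = 0xB9; E(K, 0xB9) = 0x5F.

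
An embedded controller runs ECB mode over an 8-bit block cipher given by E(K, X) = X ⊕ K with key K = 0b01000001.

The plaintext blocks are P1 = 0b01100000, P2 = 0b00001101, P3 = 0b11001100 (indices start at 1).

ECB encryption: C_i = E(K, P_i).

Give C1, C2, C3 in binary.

C1: E(K, 0b01100000) = 0b00100001.
C2: E(K, 0b00001101) = 0b01001100.
C3: E(K, 0b11001100) = 0b10001101.

C1 = 0b00100001, C2 = 0b01001100, C3 = 0b10001101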